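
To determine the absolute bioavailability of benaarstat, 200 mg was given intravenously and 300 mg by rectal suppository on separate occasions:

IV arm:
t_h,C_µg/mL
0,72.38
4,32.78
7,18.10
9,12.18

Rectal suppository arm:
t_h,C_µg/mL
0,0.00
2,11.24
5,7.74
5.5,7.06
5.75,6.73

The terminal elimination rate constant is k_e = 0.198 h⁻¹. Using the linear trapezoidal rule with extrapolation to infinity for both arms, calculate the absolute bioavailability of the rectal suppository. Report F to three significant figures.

F = 0.139

Trapezoidal AUC_0→9 (IV):
  [0→4]: (72.38+32.78)/2 × 4 = 210.32
  [4→7]: (32.78+18.10)/2 × 3 = 76.32
  [7→9]: (18.10+12.18)/2 × 2 = 30.28
  Sum = 316.92 µg/mL·h
IV tail: 12.18/0.198 = 61.515; AUC_iv,0→∞ = 316.92 + 61.515 = 378.435 µg/mL·h
Trapezoidal AUC_0→5.75 (rectal suppository):
  [0→2]: (0.00+11.24)/2 × 2 = 11.24
  [2→5]: (11.24+7.74)/2 × 3 = 28.47
  [5→5.5]: (7.74+7.06)/2 × 0.5 = 3.7
  [5.5→5.75]: (7.06+6.73)/2 × 0.25 = 1.72375
  Sum = 45.13375 µg/mL·h
rectal suppository tail: 6.73/0.198 = 33.990; AUC_ev,0→∞ = 45.13375 + 33.990 = 79.12375 µg/mL·h
F = (AUC_ev/D_ev)/(AUC_iv/D_iv) = (79.12375/300)/(378.435/200) = 0.263746/1.892175 = 0.1394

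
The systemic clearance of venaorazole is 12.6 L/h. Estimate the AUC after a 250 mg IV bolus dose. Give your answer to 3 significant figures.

AUC_0→∞ = Dose_iv / CL
        = 250 / 12.6 = 19.8413 mg/L·h

AUC = 19.8 mg/L·h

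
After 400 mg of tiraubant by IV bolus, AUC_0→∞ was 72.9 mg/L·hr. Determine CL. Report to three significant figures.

CL = 5.49 L/hr

CL = Dose_iv / AUC_0→∞
   = 400 / 72.9 = 5.48697 L/hr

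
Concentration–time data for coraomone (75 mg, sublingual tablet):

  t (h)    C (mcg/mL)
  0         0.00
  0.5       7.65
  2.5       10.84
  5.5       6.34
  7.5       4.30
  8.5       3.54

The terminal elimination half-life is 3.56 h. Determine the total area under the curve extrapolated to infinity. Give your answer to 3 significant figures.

Trapezoidal AUC_0→8.5:
  [0→0.5]: (0.00+7.65)/2 × 0.5 = 1.9125
  [0.5→2.5]: (7.65+10.84)/2 × 2 = 18.49
  [2.5→5.5]: (10.84+6.34)/2 × 3 = 25.77
  [5.5→7.5]: (6.34+4.30)/2 × 2 = 10.64
  [7.5→8.5]: (4.30+3.54)/2 × 1 = 3.92
  Sum = 60.7325 mcg/mL·h
k_e = ln2 / t½ = 0.693147 / 3.56 = 0.1947 h^-1
Extrapolated tail: C_last / k_e = 3.54 / 0.1947 = 18.182
AUC_0→∞ = 60.7325 + 18.182 = 78.9145 mcg/mL·h

AUC = 78.9 mcg/mL·h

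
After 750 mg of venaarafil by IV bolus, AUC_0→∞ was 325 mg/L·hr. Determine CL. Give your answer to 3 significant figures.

CL = 2.31 L/hr

CL = Dose_iv / AUC_0→∞
   = 750 / 325 = 2.30769 L/hr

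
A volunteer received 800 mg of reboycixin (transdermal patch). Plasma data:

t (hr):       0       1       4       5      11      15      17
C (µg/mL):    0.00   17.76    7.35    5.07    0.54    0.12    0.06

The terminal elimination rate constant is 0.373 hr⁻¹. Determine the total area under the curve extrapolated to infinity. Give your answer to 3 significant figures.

Trapezoidal AUC_0→17:
  [0→1]: (0.00+17.76)/2 × 1 = 8.88
  [1→4]: (17.76+7.35)/2 × 3 = 37.665
  [4→5]: (7.35+5.07)/2 × 1 = 6.21
  [5→11]: (5.07+0.54)/2 × 6 = 16.83
  [11→15]: (0.54+0.12)/2 × 4 = 1.32
  [15→17]: (0.12+0.06)/2 × 2 = 0.18
  Sum = 71.085 µg/mL·hr
Extrapolated tail: C_last / k_e = 0.06 / 0.373 = 0.161
AUC_0→∞ = 71.085 + 0.161 = 71.246 µg/mL·hr

AUC = 71.2 µg/mL·hr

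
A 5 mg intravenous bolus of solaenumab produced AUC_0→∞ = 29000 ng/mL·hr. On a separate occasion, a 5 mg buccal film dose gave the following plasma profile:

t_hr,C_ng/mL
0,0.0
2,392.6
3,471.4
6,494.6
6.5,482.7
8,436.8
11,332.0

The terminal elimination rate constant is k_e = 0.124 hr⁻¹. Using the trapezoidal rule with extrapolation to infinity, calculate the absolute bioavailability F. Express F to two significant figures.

Trapezoidal AUC_0→11 (buccal film):
  [0→2]: (0.0+392.6)/2 × 2 = 392.6
  [2→3]: (392.6+471.4)/2 × 1 = 432.0
  [3→6]: (471.4+494.6)/2 × 3 = 1449.0
  [6→6.5]: (494.6+482.7)/2 × 0.5 = 244.325
  [6.5→8]: (482.7+436.8)/2 × 1.5 = 689.625
  [8→11]: (436.8+332.0)/2 × 3 = 1153.2
  Sum = 4360.75 ng/mL·hr
Tail: C_last/k_e = 332.0/0.124 = 2677.419
AUC_0→∞ (buccal film) = 4360.75 + 2677.419 = 7038.169 ng/mL·hr
F = (AUC_ev/D_ev)/(AUC_iv/D_iv) = (7038.169/5)/(29000/5) = 1407.6338/5800 = 0.2427

F = 0.24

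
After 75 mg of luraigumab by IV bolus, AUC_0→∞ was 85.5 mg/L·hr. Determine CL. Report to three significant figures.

CL = 0.877 L/hr

CL = Dose_iv / AUC_0→∞
   = 75 / 85.5 = 0.877193 L/hr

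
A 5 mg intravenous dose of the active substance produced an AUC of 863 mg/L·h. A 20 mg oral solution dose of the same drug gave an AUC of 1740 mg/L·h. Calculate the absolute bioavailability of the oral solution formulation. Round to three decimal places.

F = 0.504

F = (AUC_ev / D_ev) / (AUC_iv / D_iv)
  = (1740/20) / (863/5)
  = 87 / 172.6 = 0.5041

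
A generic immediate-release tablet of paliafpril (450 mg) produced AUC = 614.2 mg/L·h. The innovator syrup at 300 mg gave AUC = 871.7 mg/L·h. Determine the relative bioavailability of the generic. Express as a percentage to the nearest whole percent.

F_rel = 47%

F_rel = (AUC_test/D_test) / (AUC_ref/D_ref)
      = (614.2/450) / (871.7/300)
      = 1.36489 / 2.90567 = 0.4697 = 46.97%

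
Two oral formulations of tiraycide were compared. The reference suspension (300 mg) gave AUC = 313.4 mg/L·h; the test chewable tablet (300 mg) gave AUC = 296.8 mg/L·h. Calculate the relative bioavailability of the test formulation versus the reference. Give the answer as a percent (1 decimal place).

F_rel = (AUC_test/D_test) / (AUC_ref/D_ref)
      = (296.8/300) / (313.4/300)
      = 0.989333 / 1.04467 = 0.9470 = 94.70%

F_rel = 94.7%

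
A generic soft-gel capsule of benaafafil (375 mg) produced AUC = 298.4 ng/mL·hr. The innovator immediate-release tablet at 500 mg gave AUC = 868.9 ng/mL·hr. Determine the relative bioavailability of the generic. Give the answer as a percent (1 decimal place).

F_rel = 45.8%

F_rel = (AUC_test/D_test) / (AUC_ref/D_ref)
      = (298.4/375) / (868.9/500)
      = 0.795733 / 1.7378 = 0.4579 = 45.79%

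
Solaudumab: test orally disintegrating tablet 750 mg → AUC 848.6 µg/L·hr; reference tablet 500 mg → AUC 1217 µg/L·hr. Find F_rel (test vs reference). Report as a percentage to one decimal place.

F_rel = 46.5%

F_rel = (AUC_test/D_test) / (AUC_ref/D_ref)
      = (848.6/750) / (1217/500)
      = 1.13147 / 2.434 = 0.4649 = 46.49%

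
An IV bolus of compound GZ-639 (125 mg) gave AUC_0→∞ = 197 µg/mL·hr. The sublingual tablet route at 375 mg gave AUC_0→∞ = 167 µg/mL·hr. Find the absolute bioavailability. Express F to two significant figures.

F = (AUC_ev / D_ev) / (AUC_iv / D_iv)
  = (167/375) / (197/125)
  = 0.445333 / 1.576 = 0.2826

F = 0.28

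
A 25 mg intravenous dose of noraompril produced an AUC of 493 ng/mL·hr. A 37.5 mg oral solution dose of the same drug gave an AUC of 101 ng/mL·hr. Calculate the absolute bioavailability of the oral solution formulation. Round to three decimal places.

F = (AUC_ev / D_ev) / (AUC_iv / D_iv)
  = (101/37.5) / (493/25)
  = 2.69333 / 19.72 = 0.1366

F = 0.137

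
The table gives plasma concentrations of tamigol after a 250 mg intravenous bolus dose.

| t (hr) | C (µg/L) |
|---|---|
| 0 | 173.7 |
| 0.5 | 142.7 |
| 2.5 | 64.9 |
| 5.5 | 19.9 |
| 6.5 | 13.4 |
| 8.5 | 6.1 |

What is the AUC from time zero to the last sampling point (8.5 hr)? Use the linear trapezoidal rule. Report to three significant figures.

Trapezoidal AUC_0→8.5:
  [0→0.5]: (173.7+142.7)/2 × 0.5 = 79.1
  [0.5→2.5]: (142.7+64.9)/2 × 2 = 207.6
  [2.5→5.5]: (64.9+19.9)/2 × 3 = 127.2
  [5.5→6.5]: (19.9+13.4)/2 × 1 = 16.65
  [6.5→8.5]: (13.4+6.1)/2 × 2 = 19.5
  Sum = 450.05 µg/L·hr

AUC = 450 µg/L·hr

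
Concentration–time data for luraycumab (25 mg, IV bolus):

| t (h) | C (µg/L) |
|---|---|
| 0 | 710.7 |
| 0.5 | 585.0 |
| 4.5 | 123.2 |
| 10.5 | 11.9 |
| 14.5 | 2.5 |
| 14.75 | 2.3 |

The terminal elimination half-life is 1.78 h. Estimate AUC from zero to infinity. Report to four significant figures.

AUC = 2181 µg/L·h

Trapezoidal AUC_0→14.75:
  [0→0.5]: (710.7+585.0)/2 × 0.5 = 323.925
  [0.5→4.5]: (585.0+123.2)/2 × 4 = 1416.4
  [4.5→10.5]: (123.2+11.9)/2 × 6 = 405.3
  [10.5→14.5]: (11.9+2.5)/2 × 4 = 28.8
  [14.5→14.75]: (2.5+2.3)/2 × 0.25 = 0.6
  Sum = 2175.025 µg/L·h
k_e = ln2 / t½ = 0.693147 / 1.78 = 0.3894 h^-1
Extrapolated tail: C_last / k_e = 2.3 / 0.3894 = 5.907
AUC_0→∞ = 2175.025 + 5.907 = 2180.932 µg/L·h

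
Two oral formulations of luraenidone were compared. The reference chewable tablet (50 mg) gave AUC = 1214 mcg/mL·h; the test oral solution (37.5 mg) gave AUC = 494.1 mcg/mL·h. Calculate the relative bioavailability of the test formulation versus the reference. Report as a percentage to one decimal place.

F_rel = (AUC_test/D_test) / (AUC_ref/D_ref)
      = (494.1/37.5) / (1214/50)
      = 13.176 / 24.28 = 0.5427 = 54.27%

F_rel = 54.3%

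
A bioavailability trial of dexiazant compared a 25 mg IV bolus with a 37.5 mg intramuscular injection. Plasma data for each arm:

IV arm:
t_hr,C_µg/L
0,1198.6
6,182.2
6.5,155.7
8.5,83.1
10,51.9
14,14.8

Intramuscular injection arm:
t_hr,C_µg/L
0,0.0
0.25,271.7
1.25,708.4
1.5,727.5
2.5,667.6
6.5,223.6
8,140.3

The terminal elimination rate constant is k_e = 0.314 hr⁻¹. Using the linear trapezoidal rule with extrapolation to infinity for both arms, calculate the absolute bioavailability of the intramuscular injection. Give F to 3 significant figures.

F = 0.548

Trapezoidal AUC_0→14 (IV):
  [0→6]: (1198.6+182.2)/2 × 6 = 4142.4
  [6→6.5]: (182.2+155.7)/2 × 0.5 = 84.475
  [6.5→8.5]: (155.7+83.1)/2 × 2 = 238.8
  [8.5→10]: (83.1+51.9)/2 × 1.5 = 101.25
  [10→14]: (51.9+14.8)/2 × 4 = 133.4
  Sum = 4700.325 µg/L·hr
IV tail: 14.8/0.314 = 47.134; AUC_iv,0→∞ = 4700.325 + 47.134 = 4747.459 µg/L·hr
Trapezoidal AUC_0→8 (intramuscular injection):
  [0→0.25]: (0.0+271.7)/2 × 0.25 = 33.9625
  [0.25→1.25]: (271.7+708.4)/2 × 1 = 490.05
  [1.25→1.5]: (708.4+727.5)/2 × 0.25 = 179.4875
  [1.5→2.5]: (727.5+667.6)/2 × 1 = 697.55
  [2.5→6.5]: (667.6+223.6)/2 × 4 = 1782.4
  [6.5→8]: (223.6+140.3)/2 × 1.5 = 272.925
  Sum = 3456.375 µg/L·hr
intramuscular injection tail: 140.3/0.314 = 446.815; AUC_ev,0→∞ = 3456.375 + 446.815 = 3903.19 µg/L·hr
F = (AUC_ev/D_ev)/(AUC_iv/D_iv) = (3903.19/37.5)/(4747.459/25) = 104.085/189.89836 = 0.5481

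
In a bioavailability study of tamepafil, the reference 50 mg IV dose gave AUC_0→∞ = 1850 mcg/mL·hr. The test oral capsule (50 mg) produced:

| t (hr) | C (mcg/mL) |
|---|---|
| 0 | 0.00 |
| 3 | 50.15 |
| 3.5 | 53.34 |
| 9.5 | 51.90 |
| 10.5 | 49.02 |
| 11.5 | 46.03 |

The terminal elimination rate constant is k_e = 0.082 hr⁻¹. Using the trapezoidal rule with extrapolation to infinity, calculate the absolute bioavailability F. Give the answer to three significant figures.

Trapezoidal AUC_0→11.5 (oral capsule):
  [0→3]: (0.00+50.15)/2 × 3 = 75.225
  [3→3.5]: (50.15+53.34)/2 × 0.5 = 25.8725
  [3.5→9.5]: (53.34+51.90)/2 × 6 = 315.72
  [9.5→10.5]: (51.90+49.02)/2 × 1 = 50.46
  [10.5→11.5]: (49.02+46.03)/2 × 1 = 47.525
  Sum = 514.8025 mcg/mL·hr
Tail: C_last/k_e = 46.03/0.082 = 561.341
AUC_0→∞ (oral capsule) = 514.8025 + 561.341 = 1076.1435 mcg/mL·hr
F = (AUC_ev/D_ev)/(AUC_iv/D_iv) = (1076.1435/50)/(1850/50) = 21.52287/37 = 0.5817

F = 0.582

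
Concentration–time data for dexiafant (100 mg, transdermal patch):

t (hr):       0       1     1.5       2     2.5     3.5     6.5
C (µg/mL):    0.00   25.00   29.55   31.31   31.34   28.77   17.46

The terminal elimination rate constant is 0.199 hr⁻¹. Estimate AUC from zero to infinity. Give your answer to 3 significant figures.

AUC = 244 µg/mL·hr

Trapezoidal AUC_0→6.5:
  [0→1]: (0.00+25.00)/2 × 1 = 12.5
  [1→1.5]: (25.00+29.55)/2 × 0.5 = 13.6375
  [1.5→2]: (29.55+31.31)/2 × 0.5 = 15.215
  [2→2.5]: (31.31+31.34)/2 × 0.5 = 15.6625
  [2.5→3.5]: (31.34+28.77)/2 × 1 = 30.055
  [3.5→6.5]: (28.77+17.46)/2 × 3 = 69.345
  Sum = 156.415 µg/mL·hr
Extrapolated tail: C_last / k_e = 17.46 / 0.199 = 87.739
AUC_0→∞ = 156.415 + 87.739 = 244.154 µg/mL·hr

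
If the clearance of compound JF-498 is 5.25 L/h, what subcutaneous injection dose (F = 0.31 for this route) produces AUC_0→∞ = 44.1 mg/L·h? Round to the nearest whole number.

Dose = 747 mg

Dose = CL × AUC_0→∞ / F
     = 5.25 × 44.1 / 0.31 = 746.855 mg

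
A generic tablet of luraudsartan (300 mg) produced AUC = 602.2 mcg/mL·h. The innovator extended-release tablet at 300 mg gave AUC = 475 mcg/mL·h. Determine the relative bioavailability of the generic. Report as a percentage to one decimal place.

F_rel = (AUC_test/D_test) / (AUC_ref/D_ref)
      = (602.2/300) / (475/300)
      = 2.00733 / 1.58333 = 1.2678 = 126.78%

F_rel = 126.8%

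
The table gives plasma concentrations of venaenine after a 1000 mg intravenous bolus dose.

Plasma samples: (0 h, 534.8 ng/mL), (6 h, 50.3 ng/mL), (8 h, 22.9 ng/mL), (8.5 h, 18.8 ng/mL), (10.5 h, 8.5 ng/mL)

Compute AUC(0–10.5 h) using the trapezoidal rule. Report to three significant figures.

AUC = 1870 ng/mL·h

Trapezoidal AUC_0→10.5:
  [0→6]: (534.8+50.3)/2 × 6 = 1755.3
  [6→8]: (50.3+22.9)/2 × 2 = 73.2
  [8→8.5]: (22.9+18.8)/2 × 0.5 = 10.425
  [8.5→10.5]: (18.8+8.5)/2 × 2 = 27.3
  Sum = 1866.225 ng/mL·h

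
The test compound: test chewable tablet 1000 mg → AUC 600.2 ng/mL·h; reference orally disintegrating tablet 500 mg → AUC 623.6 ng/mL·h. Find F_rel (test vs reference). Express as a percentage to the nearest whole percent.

F_rel = (AUC_test/D_test) / (AUC_ref/D_ref)
      = (600.2/1000) / (623.6/500)
      = 0.6002 / 1.2472 = 0.4812 = 48.12%

F_rel = 48%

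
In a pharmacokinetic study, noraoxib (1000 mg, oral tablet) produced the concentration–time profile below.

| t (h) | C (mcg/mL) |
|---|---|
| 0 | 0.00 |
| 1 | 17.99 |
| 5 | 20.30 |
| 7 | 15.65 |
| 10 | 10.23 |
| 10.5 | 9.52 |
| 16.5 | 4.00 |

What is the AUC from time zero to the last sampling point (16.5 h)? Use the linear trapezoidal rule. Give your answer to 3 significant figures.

Trapezoidal AUC_0→16.5:
  [0→1]: (0.00+17.99)/2 × 1 = 8.995
  [1→5]: (17.99+20.30)/2 × 4 = 76.58
  [5→7]: (20.30+15.65)/2 × 2 = 35.95
  [7→10]: (15.65+10.23)/2 × 3 = 38.82
  [10→10.5]: (10.23+9.52)/2 × 0.5 = 4.9375
  [10.5→16.5]: (9.52+4.00)/2 × 6 = 40.56
  Sum = 205.8425 mcg/mL·h

AUC = 206 mcg/mL·h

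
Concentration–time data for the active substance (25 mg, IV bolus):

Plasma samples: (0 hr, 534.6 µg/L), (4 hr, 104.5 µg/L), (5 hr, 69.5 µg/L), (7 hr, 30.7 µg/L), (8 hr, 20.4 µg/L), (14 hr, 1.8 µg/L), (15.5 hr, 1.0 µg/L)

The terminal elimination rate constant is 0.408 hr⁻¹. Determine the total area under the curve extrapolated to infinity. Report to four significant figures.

Trapezoidal AUC_0→15.5:
  [0→4]: (534.6+104.5)/2 × 4 = 1278.2
  [4→5]: (104.5+69.5)/2 × 1 = 87.0
  [5→7]: (69.5+30.7)/2 × 2 = 100.2
  [7→8]: (30.7+20.4)/2 × 1 = 25.55
  [8→14]: (20.4+1.8)/2 × 6 = 66.6
  [14→15.5]: (1.8+1.0)/2 × 1.5 = 2.1
  Sum = 1559.65 µg/L·hr
Extrapolated tail: C_last / k_e = 1.0 / 0.408 = 2.451
AUC_0→∞ = 1559.65 + 2.451 = 1562.101 µg/L·hr

AUC = 1562 µg/L·hr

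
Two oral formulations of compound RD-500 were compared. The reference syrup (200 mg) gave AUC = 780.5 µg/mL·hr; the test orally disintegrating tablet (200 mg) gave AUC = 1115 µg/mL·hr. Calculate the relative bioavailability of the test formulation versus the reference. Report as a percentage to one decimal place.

F_rel = (AUC_test/D_test) / (AUC_ref/D_ref)
      = (1115/200) / (780.5/200)
      = 5.575 / 3.9025 = 1.4286 = 142.86%

F_rel = 142.9%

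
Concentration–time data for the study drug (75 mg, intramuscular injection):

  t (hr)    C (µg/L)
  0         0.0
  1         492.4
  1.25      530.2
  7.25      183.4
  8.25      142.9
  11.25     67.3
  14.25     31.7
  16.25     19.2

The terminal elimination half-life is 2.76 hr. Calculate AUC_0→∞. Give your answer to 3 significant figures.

AUC = 3270 µg/L·hr

Trapezoidal AUC_0→16.25:
  [0→1]: (0.0+492.4)/2 × 1 = 246.2
  [1→1.25]: (492.4+530.2)/2 × 0.25 = 127.825
  [1.25→7.25]: (530.2+183.4)/2 × 6 = 2140.8
  [7.25→8.25]: (183.4+142.9)/2 × 1 = 163.15
  [8.25→11.25]: (142.9+67.3)/2 × 3 = 315.3
  [11.25→14.25]: (67.3+31.7)/2 × 3 = 148.5
  [14.25→16.25]: (31.7+19.2)/2 × 2 = 50.9
  Sum = 3192.675 µg/L·hr
k_e = ln2 / t½ = 0.693147 / 2.76 = 0.2511 hr^-1
Extrapolated tail: C_last / k_e = 19.2 / 0.2511 = 76.464
AUC_0→∞ = 3192.675 + 76.464 = 3269.139 µg/L·hr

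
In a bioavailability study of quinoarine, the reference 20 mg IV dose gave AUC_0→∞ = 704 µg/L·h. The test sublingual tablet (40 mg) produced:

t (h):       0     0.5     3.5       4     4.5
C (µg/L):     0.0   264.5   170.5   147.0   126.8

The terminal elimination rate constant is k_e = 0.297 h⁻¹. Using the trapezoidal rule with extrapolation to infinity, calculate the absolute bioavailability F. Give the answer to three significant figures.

F = 0.919

Trapezoidal AUC_0→4.5 (sublingual tablet):
  [0→0.5]: (0.0+264.5)/2 × 0.5 = 66.125
  [0.5→3.5]: (264.5+170.5)/2 × 3 = 652.5
  [3.5→4]: (170.5+147.0)/2 × 0.5 = 79.375
  [4→4.5]: (147.0+126.8)/2 × 0.5 = 68.45
  Sum = 866.45 µg/L·h
Tail: C_last/k_e = 126.8/0.297 = 426.936
AUC_0→∞ (sublingual tablet) = 866.45 + 426.936 = 1293.386 µg/L·h
F = (AUC_ev/D_ev)/(AUC_iv/D_iv) = (1293.386/40)/(704/20) = 32.33465/35.2 = 0.9186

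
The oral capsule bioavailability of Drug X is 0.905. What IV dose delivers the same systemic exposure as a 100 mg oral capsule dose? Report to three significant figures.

D_iv = 90.5 mg

Systemic exposure from an extravascular dose = F × D_ev, so the equivalent IV dose is F × D_ev.
D_iv = F × D_ev = 0.905 × 100 = 90.5 mg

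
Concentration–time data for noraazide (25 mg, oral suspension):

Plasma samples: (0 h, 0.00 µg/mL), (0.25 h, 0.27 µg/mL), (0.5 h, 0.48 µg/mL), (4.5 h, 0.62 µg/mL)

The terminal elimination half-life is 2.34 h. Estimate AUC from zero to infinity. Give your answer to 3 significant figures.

AUC = 4.42 µg/mL·h

Trapezoidal AUC_0→4.5:
  [0→0.25]: (0.00+0.27)/2 × 0.25 = 0.03375
  [0.25→0.5]: (0.27+0.48)/2 × 0.25 = 0.09375
  [0.5→4.5]: (0.48+0.62)/2 × 4 = 2.2
  Sum = 2.3275 µg/mL·h
k_e = ln2 / t½ = 0.693147 / 2.34 = 0.2962 h^-1
Extrapolated tail: C_last / k_e = 0.62 / 0.2962 = 2.093
AUC_0→∞ = 2.3275 + 2.093 = 4.4205 µg/mL·h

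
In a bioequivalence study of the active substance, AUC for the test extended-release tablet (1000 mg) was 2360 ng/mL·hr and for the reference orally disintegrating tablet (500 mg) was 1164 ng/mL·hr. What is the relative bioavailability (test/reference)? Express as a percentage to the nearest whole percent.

F_rel = 101%

F_rel = (AUC_test/D_test) / (AUC_ref/D_ref)
      = (2360/1000) / (1164/500)
      = 2.36 / 2.328 = 1.0137 = 101.37%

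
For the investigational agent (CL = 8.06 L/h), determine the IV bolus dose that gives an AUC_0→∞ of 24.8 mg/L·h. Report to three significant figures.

Dose = 200 mg

Dose_iv = CL × AUC_0→∞
     = 8.06 × 24.8 = 199.888 mg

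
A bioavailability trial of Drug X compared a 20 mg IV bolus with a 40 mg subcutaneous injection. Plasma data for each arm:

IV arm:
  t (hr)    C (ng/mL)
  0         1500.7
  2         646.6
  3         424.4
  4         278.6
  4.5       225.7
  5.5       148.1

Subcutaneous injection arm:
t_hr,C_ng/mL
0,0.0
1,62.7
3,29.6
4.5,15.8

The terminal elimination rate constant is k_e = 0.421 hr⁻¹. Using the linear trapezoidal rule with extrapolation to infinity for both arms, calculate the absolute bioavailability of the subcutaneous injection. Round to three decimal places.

F = 0.026

Trapezoidal AUC_0→5.5 (IV):
  [0→2]: (1500.7+646.6)/2 × 2 = 2147.3
  [2→3]: (646.6+424.4)/2 × 1 = 535.5
  [3→4]: (424.4+278.6)/2 × 1 = 351.5
  [4→4.5]: (278.6+225.7)/2 × 0.5 = 126.075
  [4.5→5.5]: (225.7+148.1)/2 × 1 = 186.9
  Sum = 3347.275 ng/mL·hr
IV tail: 148.1/0.421 = 351.781; AUC_iv,0→∞ = 3347.275 + 351.781 = 3699.056 ng/mL·hr
Trapezoidal AUC_0→4.5 (subcutaneous injection):
  [0→1]: (0.0+62.7)/2 × 1 = 31.35
  [1→3]: (62.7+29.6)/2 × 2 = 92.3
  [3→4.5]: (29.6+15.8)/2 × 1.5 = 34.05
  Sum = 157.7 ng/mL·hr
subcutaneous injection tail: 15.8/0.421 = 37.530; AUC_ev,0→∞ = 157.7 + 37.530 = 195.23 ng/mL·hr
F = (AUC_ev/D_ev)/(AUC_iv/D_iv) = (195.23/40)/(3699.056/20) = 4.88075/184.9528 = 0.0264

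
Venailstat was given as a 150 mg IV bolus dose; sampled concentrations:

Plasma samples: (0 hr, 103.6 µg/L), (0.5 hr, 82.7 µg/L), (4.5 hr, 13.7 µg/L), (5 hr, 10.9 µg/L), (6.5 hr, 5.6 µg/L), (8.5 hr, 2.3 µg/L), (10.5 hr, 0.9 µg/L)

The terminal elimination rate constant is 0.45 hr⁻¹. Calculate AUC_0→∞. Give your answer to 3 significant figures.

Trapezoidal AUC_0→10.5:
  [0→0.5]: (103.6+82.7)/2 × 0.5 = 46.575
  [0.5→4.5]: (82.7+13.7)/2 × 4 = 192.8
  [4.5→5]: (13.7+10.9)/2 × 0.5 = 6.15
  [5→6.5]: (10.9+5.6)/2 × 1.5 = 12.375
  [6.5→8.5]: (5.6+2.3)/2 × 2 = 7.9
  [8.5→10.5]: (2.3+0.9)/2 × 2 = 3.2
  Sum = 269.0 µg/L·hr
Extrapolated tail: C_last / k_e = 0.9 / 0.45 = 2.000
AUC_0→∞ = 269.0 + 2.000 = 271.0 µg/L·hr

AUC = 271 µg/L·hr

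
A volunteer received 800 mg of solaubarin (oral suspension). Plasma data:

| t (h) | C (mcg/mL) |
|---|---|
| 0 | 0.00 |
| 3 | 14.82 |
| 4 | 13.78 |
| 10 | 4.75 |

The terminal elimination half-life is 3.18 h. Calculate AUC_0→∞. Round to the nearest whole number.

Trapezoidal AUC_0→10:
  [0→3]: (0.00+14.82)/2 × 3 = 22.23
  [3→4]: (14.82+13.78)/2 × 1 = 14.3
  [4→10]: (13.78+4.75)/2 × 6 = 55.59
  Sum = 92.12 mcg/mL·h
k_e = ln2 / t½ = 0.693147 / 3.18 = 0.2180 h^-1
Extrapolated tail: C_last / k_e = 4.75 / 0.218 = 21.789
AUC_0→∞ = 92.12 + 21.789 = 113.909 mcg/mL·h

AUC = 114 mcg/mL·h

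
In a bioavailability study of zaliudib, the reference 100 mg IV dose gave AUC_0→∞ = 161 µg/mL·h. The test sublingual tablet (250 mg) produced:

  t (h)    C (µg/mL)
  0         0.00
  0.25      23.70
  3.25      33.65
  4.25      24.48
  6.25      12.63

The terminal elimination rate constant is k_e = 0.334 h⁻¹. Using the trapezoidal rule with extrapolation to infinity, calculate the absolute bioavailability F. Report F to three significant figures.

F = 0.479

Trapezoidal AUC_0→6.25 (sublingual tablet):
  [0→0.25]: (0.00+23.70)/2 × 0.25 = 2.9625
  [0.25→3.25]: (23.70+33.65)/2 × 3 = 86.025
  [3.25→4.25]: (33.65+24.48)/2 × 1 = 29.065
  [4.25→6.25]: (24.48+12.63)/2 × 2 = 37.11
  Sum = 155.1625 µg/mL·h
Tail: C_last/k_e = 12.63/0.334 = 37.814
AUC_0→∞ (sublingual tablet) = 155.1625 + 37.814 = 192.9765 µg/mL·h
F = (AUC_ev/D_ev)/(AUC_iv/D_iv) = (192.9765/250)/(161/100) = 0.771906/1.61 = 0.4794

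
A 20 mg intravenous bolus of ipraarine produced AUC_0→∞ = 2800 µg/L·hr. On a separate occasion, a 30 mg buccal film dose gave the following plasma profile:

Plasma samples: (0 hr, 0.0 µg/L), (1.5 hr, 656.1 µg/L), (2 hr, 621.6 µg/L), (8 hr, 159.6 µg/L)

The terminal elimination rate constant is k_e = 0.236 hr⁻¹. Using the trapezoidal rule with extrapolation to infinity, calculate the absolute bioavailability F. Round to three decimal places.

F = 0.912

Trapezoidal AUC_0→8 (buccal film):
  [0→1.5]: (0.0+656.1)/2 × 1.5 = 492.075
  [1.5→2]: (656.1+621.6)/2 × 0.5 = 319.425
  [2→8]: (621.6+159.6)/2 × 6 = 2343.6
  Sum = 3155.1 µg/L·hr
Tail: C_last/k_e = 159.6/0.236 = 676.271
AUC_0→∞ (buccal film) = 3155.1 + 676.271 = 3831.371 µg/L·hr
F = (AUC_ev/D_ev)/(AUC_iv/D_iv) = (3831.371/30)/(2800/20) = 127.712/140 = 0.9122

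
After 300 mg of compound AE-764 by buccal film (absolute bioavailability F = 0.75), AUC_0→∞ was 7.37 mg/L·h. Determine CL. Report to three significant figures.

CL = 30.5 L/h

CL = F × Dose / AUC_0→∞
   = 0.75 × 300 / 7.37 = 30.5292 L/h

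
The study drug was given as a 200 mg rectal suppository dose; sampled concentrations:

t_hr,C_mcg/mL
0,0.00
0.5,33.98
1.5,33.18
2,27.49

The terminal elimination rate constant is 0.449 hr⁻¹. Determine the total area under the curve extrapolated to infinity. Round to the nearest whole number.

AUC = 118 mcg/mL·hr

Trapezoidal AUC_0→2:
  [0→0.5]: (0.00+33.98)/2 × 0.5 = 8.495
  [0.5→1.5]: (33.98+33.18)/2 × 1 = 33.58
  [1.5→2]: (33.18+27.49)/2 × 0.5 = 15.1675
  Sum = 57.2425 mcg/mL·hr
Extrapolated tail: C_last / k_e = 27.49 / 0.449 = 61.225
AUC_0→∞ = 57.2425 + 61.225 = 118.4675 mcg/mL·hr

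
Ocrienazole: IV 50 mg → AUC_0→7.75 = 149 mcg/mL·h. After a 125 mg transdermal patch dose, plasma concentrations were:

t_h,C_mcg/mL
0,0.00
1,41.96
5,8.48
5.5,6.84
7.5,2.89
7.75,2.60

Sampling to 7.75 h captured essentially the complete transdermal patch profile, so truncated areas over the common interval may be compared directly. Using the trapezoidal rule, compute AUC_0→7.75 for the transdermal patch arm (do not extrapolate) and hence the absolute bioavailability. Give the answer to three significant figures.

F = 0.365

Trapezoidal AUC_0→7.75 (transdermal patch):
  [0→1]: (0.00+41.96)/2 × 1 = 20.98
  [1→5]: (41.96+8.48)/2 × 4 = 100.88
  [5→5.5]: (8.48+6.84)/2 × 0.5 = 3.83
  [5.5→7.5]: (6.84+2.89)/2 × 2 = 9.73
  [7.5→7.75]: (2.89+2.60)/2 × 0.25 = 0.68625
  Sum = 136.10625 mcg/mL·h
F = (AUC_ev/D_ev)/(AUC_iv/D_iv) = (136.10625/125)/(149/50) = 1.08885/2.98 = 0.3654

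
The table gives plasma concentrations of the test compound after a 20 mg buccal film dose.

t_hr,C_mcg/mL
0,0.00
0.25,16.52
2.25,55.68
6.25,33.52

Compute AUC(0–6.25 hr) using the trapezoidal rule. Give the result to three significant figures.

Trapezoidal AUC_0→6.25:
  [0→0.25]: (0.00+16.52)/2 × 0.25 = 2.065
  [0.25→2.25]: (16.52+55.68)/2 × 2 = 72.2
  [2.25→6.25]: (55.68+33.52)/2 × 4 = 178.4
  Sum = 252.665 mcg/mL·hr

AUC = 253 mcg/mL·hr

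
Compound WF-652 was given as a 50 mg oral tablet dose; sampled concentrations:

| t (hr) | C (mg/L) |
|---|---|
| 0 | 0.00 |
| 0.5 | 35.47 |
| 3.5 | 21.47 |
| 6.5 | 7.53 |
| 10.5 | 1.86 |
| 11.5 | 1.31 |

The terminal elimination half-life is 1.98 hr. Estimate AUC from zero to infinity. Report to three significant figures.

AUC = 162 mg/L·hr

Trapezoidal AUC_0→11.5:
  [0→0.5]: (0.00+35.47)/2 × 0.5 = 8.8675
  [0.5→3.5]: (35.47+21.47)/2 × 3 = 85.41
  [3.5→6.5]: (21.47+7.53)/2 × 3 = 43.5
  [6.5→10.5]: (7.53+1.86)/2 × 4 = 18.78
  [10.5→11.5]: (1.86+1.31)/2 × 1 = 1.585
  Sum = 158.1425 mg/L·hr
k_e = ln2 / t½ = 0.693147 / 1.98 = 0.3501 hr^-1
Extrapolated tail: C_last / k_e = 1.31 / 0.3501 = 3.742
AUC_0→∞ = 158.1425 + 3.742 = 161.8845 mg/L·hr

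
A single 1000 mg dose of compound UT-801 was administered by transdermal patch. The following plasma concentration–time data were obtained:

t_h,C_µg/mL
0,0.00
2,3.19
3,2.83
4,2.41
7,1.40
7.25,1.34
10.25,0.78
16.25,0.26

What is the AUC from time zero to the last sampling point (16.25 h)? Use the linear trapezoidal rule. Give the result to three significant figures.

AUC = 21.2 µg/mL·h

Trapezoidal AUC_0→16.25:
  [0→2]: (0.00+3.19)/2 × 2 = 3.19
  [2→3]: (3.19+2.83)/2 × 1 = 3.01
  [3→4]: (2.83+2.41)/2 × 1 = 2.62
  [4→7]: (2.41+1.40)/2 × 3 = 5.715
  [7→7.25]: (1.40+1.34)/2 × 0.25 = 0.3425
  [7.25→10.25]: (1.34+0.78)/2 × 3 = 3.18
  [10.25→16.25]: (0.78+0.26)/2 × 6 = 3.12
  Sum = 21.1775 µg/mL·h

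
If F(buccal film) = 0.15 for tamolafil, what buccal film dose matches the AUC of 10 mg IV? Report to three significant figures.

For equal systemic exposure: F × D_ev = D_iv
D_ev = D_iv / F = 10 / 0.15 = 66.6667 mg

D_buccal = 66.7 mg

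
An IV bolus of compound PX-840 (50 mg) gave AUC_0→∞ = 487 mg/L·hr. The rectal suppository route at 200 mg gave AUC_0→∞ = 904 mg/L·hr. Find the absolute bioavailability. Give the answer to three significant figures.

F = (AUC_ev / D_ev) / (AUC_iv / D_iv)
  = (904/200) / (487/50)
  = 4.52 / 9.74 = 0.4641

F = 0.464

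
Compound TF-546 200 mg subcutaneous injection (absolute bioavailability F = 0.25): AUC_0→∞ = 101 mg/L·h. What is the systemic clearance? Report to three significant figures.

CL = F × Dose / AUC_0→∞
   = 0.25 × 200 / 101 = 0.49505 L/h

CL = 0.495 L/h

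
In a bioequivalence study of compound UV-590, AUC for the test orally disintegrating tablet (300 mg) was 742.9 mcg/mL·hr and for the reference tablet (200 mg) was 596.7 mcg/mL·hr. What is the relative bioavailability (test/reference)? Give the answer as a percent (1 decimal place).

F_rel = (AUC_test/D_test) / (AUC_ref/D_ref)
      = (742.9/300) / (596.7/200)
      = 2.47633 / 2.9835 = 0.8300 = 83.00%

F_rel = 83.0%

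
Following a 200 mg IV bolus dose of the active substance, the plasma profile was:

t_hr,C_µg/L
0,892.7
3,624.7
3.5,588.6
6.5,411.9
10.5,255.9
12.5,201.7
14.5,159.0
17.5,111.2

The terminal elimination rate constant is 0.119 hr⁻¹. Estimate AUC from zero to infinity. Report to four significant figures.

AUC = 7574 µg/L·hr

Trapezoidal AUC_0→17.5:
  [0→3]: (892.7+624.7)/2 × 3 = 2276.1
  [3→3.5]: (624.7+588.6)/2 × 0.5 = 303.325
  [3.5→6.5]: (588.6+411.9)/2 × 3 = 1500.75
  [6.5→10.5]: (411.9+255.9)/2 × 4 = 1335.6
  [10.5→12.5]: (255.9+201.7)/2 × 2 = 457.6
  [12.5→14.5]: (201.7+159.0)/2 × 2 = 360.7
  [14.5→17.5]: (159.0+111.2)/2 × 3 = 405.3
  Sum = 6639.375 µg/L·hr
Extrapolated tail: C_last / k_e = 111.2 / 0.119 = 934.454
AUC_0→∞ = 6639.375 + 934.454 = 7573.829 µg/L·hr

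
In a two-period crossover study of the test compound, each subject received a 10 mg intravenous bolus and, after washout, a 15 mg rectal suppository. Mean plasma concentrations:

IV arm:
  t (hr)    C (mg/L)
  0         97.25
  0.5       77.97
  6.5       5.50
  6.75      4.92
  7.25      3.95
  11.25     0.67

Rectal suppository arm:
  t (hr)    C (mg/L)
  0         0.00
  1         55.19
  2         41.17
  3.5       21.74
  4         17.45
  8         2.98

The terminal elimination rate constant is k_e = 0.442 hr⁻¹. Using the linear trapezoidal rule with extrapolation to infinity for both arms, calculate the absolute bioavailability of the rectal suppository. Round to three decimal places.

Trapezoidal AUC_0→11.25 (IV):
  [0→0.5]: (97.25+77.97)/2 × 0.5 = 43.805
  [0.5→6.5]: (77.97+5.50)/2 × 6 = 250.41
  [6.5→6.75]: (5.50+4.92)/2 × 0.25 = 1.3025
  [6.75→7.25]: (4.92+3.95)/2 × 0.5 = 2.2175
  [7.25→11.25]: (3.95+0.67)/2 × 4 = 9.24
  Sum = 306.975 mg/L·hr
IV tail: 0.67/0.442 = 1.516; AUC_iv,0→∞ = 306.975 + 1.516 = 308.491 mg/L·hr
Trapezoidal AUC_0→8 (rectal suppository):
  [0→1]: (0.00+55.19)/2 × 1 = 27.595
  [1→2]: (55.19+41.17)/2 × 1 = 48.18
  [2→3.5]: (41.17+21.74)/2 × 1.5 = 47.1825
  [3.5→4]: (21.74+17.45)/2 × 0.5 = 9.7975
  [4→8]: (17.45+2.98)/2 × 4 = 40.86
  Sum = 173.615 mg/L·hr
rectal suppository tail: 2.98/0.442 = 6.742; AUC_ev,0→∞ = 173.615 + 6.742 = 180.357 mg/L·hr
F = (AUC_ev/D_ev)/(AUC_iv/D_iv) = (180.357/15)/(308.491/10) = 12.0238/30.8491 = 0.3898

F = 0.390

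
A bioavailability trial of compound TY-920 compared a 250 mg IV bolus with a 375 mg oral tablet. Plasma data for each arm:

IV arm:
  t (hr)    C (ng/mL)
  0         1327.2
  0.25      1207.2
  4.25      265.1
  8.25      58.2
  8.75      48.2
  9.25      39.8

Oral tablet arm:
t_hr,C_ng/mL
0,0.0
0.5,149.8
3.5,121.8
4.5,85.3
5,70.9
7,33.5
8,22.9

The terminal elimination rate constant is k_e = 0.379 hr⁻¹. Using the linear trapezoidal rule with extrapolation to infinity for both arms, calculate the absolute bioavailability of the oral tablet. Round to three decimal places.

Trapezoidal AUC_0→9.25 (IV):
  [0→0.25]: (1327.2+1207.2)/2 × 0.25 = 316.8
  [0.25→4.25]: (1207.2+265.1)/2 × 4 = 2944.6
  [4.25→8.25]: (265.1+58.2)/2 × 4 = 646.6
  [8.25→8.75]: (58.2+48.2)/2 × 0.5 = 26.6
  [8.75→9.25]: (48.2+39.8)/2 × 0.5 = 22.0
  Sum = 3956.6 ng/mL·hr
IV tail: 39.8/0.379 = 105.013; AUC_iv,0→∞ = 3956.6 + 105.013 = 4061.613 ng/mL·hr
Trapezoidal AUC_0→8 (oral tablet):
  [0→0.5]: (0.0+149.8)/2 × 0.5 = 37.45
  [0.5→3.5]: (149.8+121.8)/2 × 3 = 407.4
  [3.5→4.5]: (121.8+85.3)/2 × 1 = 103.55
  [4.5→5]: (85.3+70.9)/2 × 0.5 = 39.05
  [5→7]: (70.9+33.5)/2 × 2 = 104.4
  [7→8]: (33.5+22.9)/2 × 1 = 28.2
  Sum = 720.05 ng/mL·hr
oral tablet tail: 22.9/0.379 = 60.422; AUC_ev,0→∞ = 720.05 + 60.422 = 780.472 ng/mL·hr
F = (AUC_ev/D_ev)/(AUC_iv/D_iv) = (780.472/375)/(4061.613/250) = 2.08126/16.246452 = 0.1281

F = 0.128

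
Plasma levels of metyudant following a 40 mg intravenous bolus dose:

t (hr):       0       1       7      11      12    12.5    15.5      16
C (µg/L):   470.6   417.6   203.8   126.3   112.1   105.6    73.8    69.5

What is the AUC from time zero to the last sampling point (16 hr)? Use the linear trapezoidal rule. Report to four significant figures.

Trapezoidal AUC_0→16:
  [0→1]: (470.6+417.6)/2 × 1 = 444.1
  [1→7]: (417.6+203.8)/2 × 6 = 1864.2
  [7→11]: (203.8+126.3)/2 × 4 = 660.2
  [11→12]: (126.3+112.1)/2 × 1 = 119.2
  [12→12.5]: (112.1+105.6)/2 × 0.5 = 54.425
  [12.5→15.5]: (105.6+73.8)/2 × 3 = 269.1
  [15.5→16]: (73.8+69.5)/2 × 0.5 = 35.825
  Sum = 3447.05 µg/L·hr

AUC = 3447 µg/L·hr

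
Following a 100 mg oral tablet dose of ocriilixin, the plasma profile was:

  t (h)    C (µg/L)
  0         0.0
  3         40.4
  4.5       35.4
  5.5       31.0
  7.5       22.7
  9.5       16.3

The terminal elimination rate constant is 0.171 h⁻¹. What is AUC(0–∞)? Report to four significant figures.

AUC = 338.7 µg/L·h

Trapezoidal AUC_0→9.5:
  [0→3]: (0.0+40.4)/2 × 3 = 60.6
  [3→4.5]: (40.4+35.4)/2 × 1.5 = 56.85
  [4.5→5.5]: (35.4+31.0)/2 × 1 = 33.2
  [5.5→7.5]: (31.0+22.7)/2 × 2 = 53.7
  [7.5→9.5]: (22.7+16.3)/2 × 2 = 39.0
  Sum = 243.35 µg/L·h
Extrapolated tail: C_last / k_e = 16.3 / 0.171 = 95.322
AUC_0→∞ = 243.35 + 95.322 = 338.672 µg/L·h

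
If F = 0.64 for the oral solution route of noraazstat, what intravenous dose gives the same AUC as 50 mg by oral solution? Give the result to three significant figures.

D_iv = 32.0 mg

Systemic exposure from an extravascular dose = F × D_ev, so the equivalent IV dose is F × D_ev.
D_iv = F × D_ev = 0.64 × 50 = 32 mg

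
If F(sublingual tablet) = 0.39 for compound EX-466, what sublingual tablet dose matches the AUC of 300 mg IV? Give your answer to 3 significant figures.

D_sublingual = 769 mg

For equal systemic exposure: F × D_ev = D_iv
D_ev = D_iv / F = 300 / 0.39 = 769.231 mg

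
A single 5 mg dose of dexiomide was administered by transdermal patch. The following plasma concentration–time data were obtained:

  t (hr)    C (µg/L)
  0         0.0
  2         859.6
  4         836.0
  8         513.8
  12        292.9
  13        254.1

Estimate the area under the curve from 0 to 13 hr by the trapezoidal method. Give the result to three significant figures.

AUC = 7140 µg/L·hr

Trapezoidal AUC_0→13:
  [0→2]: (0.0+859.6)/2 × 2 = 859.6
  [2→4]: (859.6+836.0)/2 × 2 = 1695.6
  [4→8]: (836.0+513.8)/2 × 4 = 2699.6
  [8→12]: (513.8+292.9)/2 × 4 = 1613.4
  [12→13]: (292.9+254.1)/2 × 1 = 273.5
  Sum = 7141.7 µg/L·hr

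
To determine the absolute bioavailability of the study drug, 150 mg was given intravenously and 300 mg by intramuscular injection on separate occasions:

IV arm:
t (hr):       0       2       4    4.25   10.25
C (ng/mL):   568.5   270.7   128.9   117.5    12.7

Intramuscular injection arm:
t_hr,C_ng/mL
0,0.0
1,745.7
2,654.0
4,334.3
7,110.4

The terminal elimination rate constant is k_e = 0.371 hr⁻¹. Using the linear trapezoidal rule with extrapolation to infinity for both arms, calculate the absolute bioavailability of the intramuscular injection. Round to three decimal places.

Trapezoidal AUC_0→10.25 (IV):
  [0→2]: (568.5+270.7)/2 × 2 = 839.2
  [2→4]: (270.7+128.9)/2 × 2 = 399.6
  [4→4.25]: (128.9+117.5)/2 × 0.25 = 30.8
  [4.25→10.25]: (117.5+12.7)/2 × 6 = 390.6
  Sum = 1660.2 ng/mL·hr
IV tail: 12.7/0.371 = 34.232; AUC_iv,0→∞ = 1660.2 + 34.232 = 1694.432 ng/mL·hr
Trapezoidal AUC_0→7 (intramuscular injection):
  [0→1]: (0.0+745.7)/2 × 1 = 372.85
  [1→2]: (745.7+654.0)/2 × 1 = 699.85
  [2→4]: (654.0+334.3)/2 × 2 = 988.3
  [4→7]: (334.3+110.4)/2 × 3 = 667.05
  Sum = 2728.05 ng/mL·hr
intramuscular injection tail: 110.4/0.371 = 297.574; AUC_ev,0→∞ = 2728.05 + 297.574 = 3025.624 ng/mL·hr
F = (AUC_ev/D_ev)/(AUC_iv/D_iv) = (3025.624/300)/(1694.432/150) = 10.0854/11.2962 = 0.8928

F = 0.893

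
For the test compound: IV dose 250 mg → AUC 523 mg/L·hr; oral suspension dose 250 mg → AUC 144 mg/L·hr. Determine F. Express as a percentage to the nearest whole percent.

F = 28%

F = (AUC_ev / D_ev) / (AUC_iv / D_iv)
  = (144/250) / (523/250)
  = 0.576 / 2.092 = 0.2753
  = 27.53%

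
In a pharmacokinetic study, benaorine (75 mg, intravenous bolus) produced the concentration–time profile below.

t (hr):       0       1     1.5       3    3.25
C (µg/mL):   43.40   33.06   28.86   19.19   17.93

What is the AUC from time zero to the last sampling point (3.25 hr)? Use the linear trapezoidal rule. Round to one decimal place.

Trapezoidal AUC_0→3.25:
  [0→1]: (43.40+33.06)/2 × 1 = 38.23
  [1→1.5]: (33.06+28.86)/2 × 0.5 = 15.48
  [1.5→3]: (28.86+19.19)/2 × 1.5 = 36.0375
  [3→3.25]: (19.19+17.93)/2 × 0.25 = 4.64
  Sum = 94.3875 µg/mL·hr

AUC = 94.4 µg/mL·hr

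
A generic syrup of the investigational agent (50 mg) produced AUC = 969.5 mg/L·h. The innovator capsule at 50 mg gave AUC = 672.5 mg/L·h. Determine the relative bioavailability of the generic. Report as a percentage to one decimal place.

F_rel = 144.2%

F_rel = (AUC_test/D_test) / (AUC_ref/D_ref)
      = (969.5/50) / (672.5/50)
      = 19.39 / 13.45 = 1.4416 = 144.16%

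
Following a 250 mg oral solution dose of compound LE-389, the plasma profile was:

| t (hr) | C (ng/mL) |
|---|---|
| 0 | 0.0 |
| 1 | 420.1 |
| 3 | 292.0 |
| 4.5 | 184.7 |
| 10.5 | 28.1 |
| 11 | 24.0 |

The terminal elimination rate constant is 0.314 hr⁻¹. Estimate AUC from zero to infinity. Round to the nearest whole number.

AUC = 2008 ng/mL·hr

Trapezoidal AUC_0→11:
  [0→1]: (0.0+420.1)/2 × 1 = 210.05
  [1→3]: (420.1+292.0)/2 × 2 = 712.1
  [3→4.5]: (292.0+184.7)/2 × 1.5 = 357.525
  [4.5→10.5]: (184.7+28.1)/2 × 6 = 638.4
  [10.5→11]: (28.1+24.0)/2 × 0.5 = 13.025
  Sum = 1931.1 ng/mL·hr
Extrapolated tail: C_last / k_e = 24.0 / 0.314 = 76.433
AUC_0→∞ = 1931.1 + 76.433 = 2007.533 ng/mL·hr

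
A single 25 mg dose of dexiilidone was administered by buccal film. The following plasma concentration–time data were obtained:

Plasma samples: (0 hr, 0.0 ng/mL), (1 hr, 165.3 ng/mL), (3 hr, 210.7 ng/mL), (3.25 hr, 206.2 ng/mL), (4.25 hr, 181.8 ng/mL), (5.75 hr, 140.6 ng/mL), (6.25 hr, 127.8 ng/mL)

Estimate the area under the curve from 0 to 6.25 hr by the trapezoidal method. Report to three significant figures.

Trapezoidal AUC_0→6.25:
  [0→1]: (0.0+165.3)/2 × 1 = 82.65
  [1→3]: (165.3+210.7)/2 × 2 = 376.0
  [3→3.25]: (210.7+206.2)/2 × 0.25 = 52.1125
  [3.25→4.25]: (206.2+181.8)/2 × 1 = 194.0
  [4.25→5.75]: (181.8+140.6)/2 × 1.5 = 241.8
  [5.75→6.25]: (140.6+127.8)/2 × 0.5 = 67.1
  Sum = 1013.6625 ng/mL·hr

AUC = 1010 ng/mL·hr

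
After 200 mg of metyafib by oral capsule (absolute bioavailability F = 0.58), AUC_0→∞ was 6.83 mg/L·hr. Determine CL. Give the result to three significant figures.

CL = 17.0 L/hr

CL = F × Dose / AUC_0→∞
   = 0.58 × 200 / 6.83 = 16.9839 L/hr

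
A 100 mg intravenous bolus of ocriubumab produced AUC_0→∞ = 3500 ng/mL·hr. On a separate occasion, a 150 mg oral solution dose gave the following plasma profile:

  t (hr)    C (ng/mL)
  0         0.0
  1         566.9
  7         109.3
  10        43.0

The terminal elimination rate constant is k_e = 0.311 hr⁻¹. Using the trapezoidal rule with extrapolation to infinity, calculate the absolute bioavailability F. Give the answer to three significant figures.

F = 0.510

Trapezoidal AUC_0→10 (oral solution):
  [0→1]: (0.0+566.9)/2 × 1 = 283.45
  [1→7]: (566.9+109.3)/2 × 6 = 2028.6
  [7→10]: (109.3+43.0)/2 × 3 = 228.45
  Sum = 2540.5 ng/mL·hr
Tail: C_last/k_e = 43.0/0.311 = 138.264
AUC_0→∞ (oral solution) = 2540.5 + 138.264 = 2678.764 ng/mL·hr
F = (AUC_ev/D_ev)/(AUC_iv/D_iv) = (2678.764/150)/(3500/100) = 17.8584/35 = 0.5102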